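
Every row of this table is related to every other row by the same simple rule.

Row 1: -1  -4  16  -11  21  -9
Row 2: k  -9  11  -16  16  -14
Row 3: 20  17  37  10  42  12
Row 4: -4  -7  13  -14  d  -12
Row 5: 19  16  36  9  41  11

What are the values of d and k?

The difference between any two rows is the same in every column — this is an addition table with the headers hidden.
Row 4 minus row 1 is -12 − (-9) = -3, so its entry in column 5 is 21 + (-3) = 18.
Row 2 minus row 1 is -14 − (-9) = -5, so its entry in column 1 is -1 + (-5) = -6.

d = 18, k = -6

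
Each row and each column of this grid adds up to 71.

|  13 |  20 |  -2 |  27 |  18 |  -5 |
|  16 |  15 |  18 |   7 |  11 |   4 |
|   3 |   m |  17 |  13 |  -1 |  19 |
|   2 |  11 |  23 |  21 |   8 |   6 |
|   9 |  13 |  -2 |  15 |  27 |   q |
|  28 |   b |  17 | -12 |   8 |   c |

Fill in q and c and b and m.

Row 5 has 9 + 13 − 2 + 15 + 27 = 62; the blank must be 71 − 62 = 9.
Column 6 has -5 + 4 + 19 + 6 + 9 = 33; the blank must be 71 − 33 = 38.
Row 3 has 3 + 17 + 13 − 1 + 19 = 51; the blank must be 71 − 51 = 20.
Row 6 has 28 + 17 − 12 + 8 + 38 = 79; the blank must be 71 − 79 = -8.

q = 9, c = 38, b = -8, m = 20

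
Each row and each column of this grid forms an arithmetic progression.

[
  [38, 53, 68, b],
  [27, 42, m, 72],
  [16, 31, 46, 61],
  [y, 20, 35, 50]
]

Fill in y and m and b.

Along each row the entries change by 15 per step; down each column they change by -11.
Row 4: from 20 at column 2, stepping by 15 to column 1 gives 5.
Row 2: from 27 at column 1, stepping by 15 to column 3 gives 57.
Row 1: from 38 at column 1, stepping by 15 to column 4 gives 83.

y = 5, m = 57, b = 83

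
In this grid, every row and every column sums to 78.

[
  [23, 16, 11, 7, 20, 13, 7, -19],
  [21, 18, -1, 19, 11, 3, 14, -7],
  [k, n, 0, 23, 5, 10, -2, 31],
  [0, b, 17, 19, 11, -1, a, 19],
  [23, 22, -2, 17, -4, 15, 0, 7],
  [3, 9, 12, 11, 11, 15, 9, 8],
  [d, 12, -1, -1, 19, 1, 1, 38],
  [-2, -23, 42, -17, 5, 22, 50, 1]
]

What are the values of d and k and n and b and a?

The known cells in row 7 total 69, leaving 78 − 69 = 9 for the blank.
The known cells in column 1 total 77, leaving 78 − 77 = 1 for the blank.
The known cells in row 3 total 68, leaving 78 − 68 = 10 for the blank.
The known cells in column 2 total 64, leaving 78 − 64 = 14 for the blank.
The known cells in row 4 total 79, leaving 78 − 79 = -1 for the blank.

d = 9, k = 1, n = 10, b = 14, a = -1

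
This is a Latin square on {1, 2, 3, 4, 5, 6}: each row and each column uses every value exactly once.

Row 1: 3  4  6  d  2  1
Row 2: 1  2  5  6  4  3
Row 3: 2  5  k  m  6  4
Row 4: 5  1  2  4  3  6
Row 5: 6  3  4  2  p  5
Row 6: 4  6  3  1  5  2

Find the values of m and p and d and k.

For row 1, column 4: row 1 already has {1, 2, 3, 4, 6}; that leaves 5.
At (row 3, col 4): column 4 already has {1, 2, 4, 5, 6}, so the value is 3.
For row 5, column 5: row 5 already has {2, 3, 4, 5, 6}; that leaves 1.
Cell (3,3): row 3 already has {2, 3, 4, 5, 6} → 1.

m = 3, p = 1, d = 5, k = 1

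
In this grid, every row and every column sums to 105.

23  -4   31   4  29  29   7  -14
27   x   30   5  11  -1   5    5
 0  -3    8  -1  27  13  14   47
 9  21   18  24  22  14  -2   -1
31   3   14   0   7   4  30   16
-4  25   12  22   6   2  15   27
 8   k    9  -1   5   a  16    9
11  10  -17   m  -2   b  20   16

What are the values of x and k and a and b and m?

Row 2 has 27 + 30 + 5 + 11 − 1 + 5 + 5 = 82; the blank must be 105 − 82 = 23.
Column 2 has -4 + 23 − 3 + 21 + 3 + 25 + 10 = 75; the blank must be 105 − 75 = 30.
Row 7 has 8 + 30 + 9 − 1 + 5 + 16 + 9 = 76; the blank must be 105 − 76 = 29.
Column 4 has 4 + 5 − 1 + 24 + 0 + 22 − 1 = 53; the blank must be 105 − 53 = 52.
Row 8 has 11 + 10 − 17 + 52 − 2 + 20 + 16 = 90; the blank must be 105 − 90 = 15.

x = 23, k = 30, a = 29, b = 15, m = 52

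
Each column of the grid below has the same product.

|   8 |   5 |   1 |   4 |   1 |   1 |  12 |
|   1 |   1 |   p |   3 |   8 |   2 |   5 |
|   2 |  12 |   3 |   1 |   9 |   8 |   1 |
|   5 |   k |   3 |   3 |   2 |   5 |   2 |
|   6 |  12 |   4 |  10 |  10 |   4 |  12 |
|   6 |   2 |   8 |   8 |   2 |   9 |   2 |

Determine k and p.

Columns 5 and 6 each multiply to 2880, so every column has product 2880.
Column 2: 5×1×12×12×2 = 1440, so the missing entry is 2880 ÷ 1440 = 2.
Column 3: 1×3×3×4×8 = 288, so the missing entry is 2880 ÷ 288 = 10.

k = 2, p = 10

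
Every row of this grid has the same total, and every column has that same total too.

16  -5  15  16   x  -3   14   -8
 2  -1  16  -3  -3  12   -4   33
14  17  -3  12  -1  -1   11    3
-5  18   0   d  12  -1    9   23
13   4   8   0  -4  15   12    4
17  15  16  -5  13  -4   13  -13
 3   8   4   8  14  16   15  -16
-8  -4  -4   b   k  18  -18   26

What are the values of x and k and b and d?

x = 7, k = 14, b = 28, d = -4

Rows 2 and 3 both sum to 52, so that's the common total.
Row 4: -5 + 18 + 0 + 12 − 1 + 9 + 23 = 56, so its missing entry is 52 − 56 = -4.
Row 1: 16 − 5 + 15 + 16 − 3 + 14 − 8 = 45, so its missing entry is 52 − 45 = 7.
Column 5: 7 − 3 − 1 + 12 − 4 + 13 + 14 = 38, so its missing entry is 52 − 38 = 14.
Row 8: -8 − 4 − 4 + 14 + 18 − 18 + 26 = 24, so its missing entry is 52 − 24 = 28.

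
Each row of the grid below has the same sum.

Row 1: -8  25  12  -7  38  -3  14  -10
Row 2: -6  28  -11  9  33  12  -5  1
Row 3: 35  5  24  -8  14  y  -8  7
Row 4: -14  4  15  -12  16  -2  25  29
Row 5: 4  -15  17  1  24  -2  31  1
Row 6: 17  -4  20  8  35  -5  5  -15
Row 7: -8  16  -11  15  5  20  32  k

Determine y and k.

Rows 1 and 5 both add up to 61, so every row sums to 61.
Row 3: 35 + 5 + 24 − 8 + 14 − 8 + 7 = 69, so the missing entry is 61 − 69 = -8.
Row 7: -8 + 16 − 11 + 15 + 5 + 20 + 32 = 69, so the missing entry is 61 − 69 = -8.

y = -8, k = -8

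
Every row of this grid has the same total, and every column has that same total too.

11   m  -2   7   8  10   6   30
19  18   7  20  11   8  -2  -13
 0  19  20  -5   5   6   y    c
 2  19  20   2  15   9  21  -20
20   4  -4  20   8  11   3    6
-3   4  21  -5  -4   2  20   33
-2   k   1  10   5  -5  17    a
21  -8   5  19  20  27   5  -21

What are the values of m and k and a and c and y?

Rows 2 and 4 both sum to 68, so that's the common total.
The known cells in row 1 total 70, leaving 68 − 70 = -2 for the blank.
The known cells in column 2 total 54, leaving 68 − 54 = 14 for the blank.
The known cells in row 7 total 40, leaving 68 − 40 = 28 for the blank.
The known cells in column 8 total 43, leaving 68 − 43 = 25 for the blank.
The known cells in row 3 total 70, leaving 68 − 70 = -2 for the blank.

m = -2, k = 14, a = 28, c = 25, y = -2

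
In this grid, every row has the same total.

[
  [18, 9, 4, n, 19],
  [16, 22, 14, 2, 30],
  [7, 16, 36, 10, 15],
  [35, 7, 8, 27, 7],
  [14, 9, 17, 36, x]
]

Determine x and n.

Rows 2 and 3 both add up to 84, so every row sums to 84.
Row 5: 14 + 9 + 17 + 36 = 76, so the missing entry is 84 − 76 = 8.
Row 1: 18 + 9 + 4 + 19 = 50, so the missing entry is 84 − 50 = 34.

x = 8, n = 34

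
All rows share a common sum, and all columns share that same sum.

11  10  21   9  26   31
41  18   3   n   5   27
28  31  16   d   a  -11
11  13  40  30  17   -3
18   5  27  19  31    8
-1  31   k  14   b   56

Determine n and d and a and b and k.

n = 14, d = 22, a = 22, b = 7, k = 1

Rows 1 and 4 both sum to 108, so that's the common total.
The known cells in row 2 total 94, leaving 108 − 94 = 14 for the blank.
The known cells in column 4 total 86, leaving 108 − 86 = 22 for the blank.
The known cells in row 3 total 86, leaving 108 − 86 = 22 for the blank.
The known cells in column 5 total 101, leaving 108 − 101 = 7 for the blank.
The known cells in row 6 total 107, leaving 108 − 107 = 1 for the blank.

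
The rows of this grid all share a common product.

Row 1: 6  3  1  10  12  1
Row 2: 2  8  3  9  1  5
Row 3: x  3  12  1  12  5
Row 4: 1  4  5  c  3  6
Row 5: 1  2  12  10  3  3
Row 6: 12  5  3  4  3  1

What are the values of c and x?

c = 6, x = 1

Rows 2 and 5 each multiply to 2160, so every row has product 2160.
Row 4: 1×4×5×3×6 = 360, so the missing entry is 2160 ÷ 360 = 6.
Row 3: 3×12×1×12×5 = 2160, so the missing entry is 2160 ÷ 2160 = 1.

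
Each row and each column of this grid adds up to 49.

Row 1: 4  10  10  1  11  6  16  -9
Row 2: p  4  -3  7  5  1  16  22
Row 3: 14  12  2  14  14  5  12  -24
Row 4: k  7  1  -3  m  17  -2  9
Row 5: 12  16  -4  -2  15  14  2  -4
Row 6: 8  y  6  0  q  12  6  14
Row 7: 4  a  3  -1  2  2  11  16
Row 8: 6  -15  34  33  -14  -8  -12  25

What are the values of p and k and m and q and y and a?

Row 7: 4 + 3 − 1 + 2 + 2 + 11 + 16 = 37, so its missing entry is 49 − 37 = 12.
Column 2: 10 + 4 + 12 + 7 + 16 + 12 − 15 = 46, so its missing entry is 49 − 46 = 3.
Row 6: 8 + 3 + 6 + 0 + 12 + 6 + 14 = 49, so its missing entry is 49 − 49 = 0.
Column 5: 11 + 5 + 14 + 15 + 0 + 2 − 14 = 33, so its missing entry is 49 − 33 = 16.
Row 4: 7 + 1 − 3 + 16 + 17 − 2 + 9 = 45, so its missing entry is 49 − 45 = 4.
Row 2: 4 − 3 + 7 + 5 + 1 + 16 + 22 = 52, so its missing entry is 49 − 52 = -3.

p = -3, k = 4, m = 16, q = 0, y = 3, a = 12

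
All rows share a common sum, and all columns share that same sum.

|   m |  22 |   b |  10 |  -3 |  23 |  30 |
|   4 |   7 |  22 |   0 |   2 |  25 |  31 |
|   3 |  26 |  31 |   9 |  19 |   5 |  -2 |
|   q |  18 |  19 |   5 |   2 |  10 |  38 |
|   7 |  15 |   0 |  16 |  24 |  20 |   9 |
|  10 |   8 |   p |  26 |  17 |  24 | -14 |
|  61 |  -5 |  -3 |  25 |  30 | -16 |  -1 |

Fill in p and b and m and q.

p = 20, b = 2, m = 7, q = -1

Rows 2 and 3 both sum to 91, so that's the common total.
Row 4: 18 + 19 + 5 + 2 + 10 + 38 = 92, so its missing entry is 91 − 92 = -1.
Column 1: 4 + 3 − 1 + 7 + 10 + 61 = 84, so its missing entry is 91 − 84 = 7.
Row 1: 7 + 22 + 10 − 3 + 23 + 30 = 89, so its missing entry is 91 − 89 = 2.
Row 6: 10 + 8 + 26 + 17 + 24 − 14 = 71, so its missing entry is 91 − 71 = 20.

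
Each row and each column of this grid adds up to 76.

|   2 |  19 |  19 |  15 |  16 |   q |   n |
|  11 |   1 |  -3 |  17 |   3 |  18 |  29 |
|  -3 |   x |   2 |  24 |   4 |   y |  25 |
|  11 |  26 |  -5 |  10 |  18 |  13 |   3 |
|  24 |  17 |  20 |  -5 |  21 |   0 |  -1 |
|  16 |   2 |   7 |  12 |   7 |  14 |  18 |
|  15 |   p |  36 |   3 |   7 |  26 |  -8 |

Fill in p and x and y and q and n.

p = -3, x = 14, y = 10, q = -5, n = 10

Row 7 has 15 + 36 + 3 + 7 + 26 − 8 = 79; the blank must be 76 − 79 = -3.
Column 2 has 19 + 1 + 26 + 17 + 2 − 3 = 62; the blank must be 76 − 62 = 14.
Column 7 has 29 + 25 + 3 − 1 + 18 − 8 = 66; the blank must be 76 − 66 = 10.
Row 1 has 2 + 19 + 19 + 15 + 16 + 10 = 81; the blank must be 76 − 81 = -5.
Row 3 has -3 + 14 + 2 + 24 + 4 + 25 = 66; the blank must be 76 − 66 = 10.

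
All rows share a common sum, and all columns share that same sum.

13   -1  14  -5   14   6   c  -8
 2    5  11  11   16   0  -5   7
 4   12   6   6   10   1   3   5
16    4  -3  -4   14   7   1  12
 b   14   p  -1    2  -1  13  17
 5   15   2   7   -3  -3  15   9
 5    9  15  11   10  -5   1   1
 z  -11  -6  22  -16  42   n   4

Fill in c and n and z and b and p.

c = 14, n = 5, z = 7, b = -5, p = 8

Rows 2 and 3 both sum to 47, so that's the common total.
Column 3 has 14 + 11 + 6 − 3 + 2 + 15 − 6 = 39; the blank must be 47 − 39 = 8.
Row 5 has 14 + 8 − 1 + 2 − 1 + 13 + 17 = 52; the blank must be 47 − 52 = -5.
Column 1 has 13 + 2 + 4 + 16 − 5 + 5 + 5 = 40; the blank must be 47 − 40 = 7.
Row 1 has 13 − 1 + 14 − 5 + 14 + 6 − 8 = 33; the blank must be 47 − 33 = 14.
Row 8 has 7 − 11 − 6 + 22 − 16 + 42 + 4 = 42; the blank must be 47 − 42 = 5.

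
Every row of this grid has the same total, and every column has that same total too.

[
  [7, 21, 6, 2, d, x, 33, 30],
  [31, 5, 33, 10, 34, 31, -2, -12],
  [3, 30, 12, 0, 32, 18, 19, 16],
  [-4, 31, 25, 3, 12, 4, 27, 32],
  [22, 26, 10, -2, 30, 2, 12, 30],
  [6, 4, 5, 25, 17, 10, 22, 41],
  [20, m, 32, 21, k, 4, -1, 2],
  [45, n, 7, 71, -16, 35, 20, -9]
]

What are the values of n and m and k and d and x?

n = -23, m = 36, k = 16, d = 5, x = 26

Rows 2 and 3 both sum to 130, so that's the common total.
The known cells in row 8 total 153, leaving 130 − 153 = -23 for the blank.
The known cells in column 2 total 94, leaving 130 − 94 = 36 for the blank.
The known cells in row 7 total 114, leaving 130 − 114 = 16 for the blank.
The known cells in column 5 total 125, leaving 130 − 125 = 5 for the blank.
The known cells in row 1 total 104, leaving 130 − 104 = 26 for the blank.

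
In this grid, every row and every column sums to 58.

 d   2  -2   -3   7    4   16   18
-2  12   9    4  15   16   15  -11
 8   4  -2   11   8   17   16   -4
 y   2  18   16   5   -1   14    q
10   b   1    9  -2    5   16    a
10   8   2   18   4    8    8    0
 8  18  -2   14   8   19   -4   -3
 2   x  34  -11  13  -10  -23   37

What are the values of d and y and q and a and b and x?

d = 16, y = 6, q = -2, a = 23, b = -4, x = 16

The known cells in row 8 total 42, leaving 58 − 42 = 16 for the blank.
The known cells in row 1 total 42, leaving 58 − 42 = 16 for the blank.
The known cells in column 1 total 52, leaving 58 − 52 = 6 for the blank.
The known cells in row 4 total 60, leaving 58 − 60 = -2 for the blank.
The known cells in column 2 total 62, leaving 58 − 62 = -4 for the blank.
The known cells in row 5 total 35, leaving 58 − 35 = 23 for the blank.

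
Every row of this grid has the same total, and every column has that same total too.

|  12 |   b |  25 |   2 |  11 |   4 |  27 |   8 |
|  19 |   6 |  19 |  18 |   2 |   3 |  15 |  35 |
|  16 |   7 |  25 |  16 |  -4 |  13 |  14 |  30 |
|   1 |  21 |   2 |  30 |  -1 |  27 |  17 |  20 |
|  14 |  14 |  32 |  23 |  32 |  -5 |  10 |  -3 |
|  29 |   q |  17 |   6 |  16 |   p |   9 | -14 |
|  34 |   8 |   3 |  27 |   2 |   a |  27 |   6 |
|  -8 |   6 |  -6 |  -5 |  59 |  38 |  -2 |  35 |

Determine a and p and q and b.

a = 10, p = 27, q = 27, b = 28

Rows 2 and 3 both sum to 117, so that's the common total.
Row 1: 12 + 25 + 2 + 11 + 4 + 27 + 8 = 89, so its missing entry is 117 − 89 = 28.
Column 2: 28 + 6 + 7 + 21 + 14 + 8 + 6 = 90, so its missing entry is 117 − 90 = 27.
Row 6: 29 + 27 + 17 + 6 + 16 + 9 − 14 = 90, so its missing entry is 117 − 90 = 27.
Row 7: 34 + 8 + 3 + 27 + 2 + 27 + 6 = 107, so its missing entry is 117 − 107 = 10.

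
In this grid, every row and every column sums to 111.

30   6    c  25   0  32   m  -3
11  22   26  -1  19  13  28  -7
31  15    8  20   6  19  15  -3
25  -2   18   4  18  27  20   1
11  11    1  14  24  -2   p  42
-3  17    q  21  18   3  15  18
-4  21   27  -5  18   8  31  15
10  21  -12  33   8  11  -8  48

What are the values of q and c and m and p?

q = 22, c = 21, m = 0, p = 10

Row 5 has 11 + 11 + 1 + 14 + 24 − 2 + 42 = 101; the blank must be 111 − 101 = 10.
Column 7 has 28 + 15 + 20 + 10 + 15 + 31 − 8 = 111; the blank must be 111 − 111 = 0.
Row 1 has 30 + 6 + 25 + 0 + 32 + 0 − 3 = 90; the blank must be 111 − 90 = 21.
Row 6 has -3 + 17 + 21 + 18 + 3 + 15 + 18 = 89; the blank must be 111 − 89 = 22.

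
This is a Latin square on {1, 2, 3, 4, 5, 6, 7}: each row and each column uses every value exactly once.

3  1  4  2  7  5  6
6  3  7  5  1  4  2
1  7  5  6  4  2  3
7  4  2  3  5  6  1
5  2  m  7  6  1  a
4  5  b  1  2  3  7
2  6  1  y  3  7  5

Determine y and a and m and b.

For row 6, column 3: row 6 already has {1, 2, 3, 4, 5, 7}; that leaves 6.
For row 5, column 7: column 7 already has {1, 2, 3, 5, 6, 7}; that leaves 4.
Cell (5,3): row 5 already has {1, 2, 4, 5, 6, 7} → 3.
Cell (7,4): row 7 already has {1, 2, 3, 5, 6, 7} → 4.

y = 4, a = 4, m = 3, b = 6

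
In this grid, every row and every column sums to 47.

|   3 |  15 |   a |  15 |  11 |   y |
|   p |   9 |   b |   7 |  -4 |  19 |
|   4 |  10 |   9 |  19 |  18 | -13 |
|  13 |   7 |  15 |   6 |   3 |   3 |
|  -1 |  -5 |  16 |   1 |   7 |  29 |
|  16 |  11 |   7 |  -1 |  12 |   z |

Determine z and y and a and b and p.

z = 2, y = 7, a = -4, b = 4, p = 12

Row 6 has 16 + 11 + 7 − 1 + 12 = 45; the blank must be 47 − 45 = 2.
Column 6 has 19 − 13 + 3 + 29 + 2 = 40; the blank must be 47 − 40 = 7.
Row 1 has 3 + 15 + 15 + 11 + 7 = 51; the blank must be 47 − 51 = -4.
Column 3 has -4 + 9 + 15 + 16 + 7 = 43; the blank must be 47 − 43 = 4.
Row 2 has 9 + 4 + 7 − 4 + 19 = 35; the blank must be 47 − 35 = 12.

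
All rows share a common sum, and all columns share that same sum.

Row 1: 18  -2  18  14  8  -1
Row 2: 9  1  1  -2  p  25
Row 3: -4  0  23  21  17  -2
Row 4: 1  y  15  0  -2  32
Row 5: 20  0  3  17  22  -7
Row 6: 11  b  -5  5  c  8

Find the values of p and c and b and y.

Rows 1 and 3 both sum to 55, so that's the common total.
Row 4: 1 + 15 + 0 − 2 + 32 = 46, so its missing entry is 55 − 46 = 9.
Column 2: -2 + 1 + 0 + 9 + 0 = 8, so its missing entry is 55 − 8 = 47.
Row 6: 11 + 47 − 5 + 5 + 8 = 66, so its missing entry is 55 − 66 = -11.
Row 2: 9 + 1 + 1 − 2 + 25 = 34, so its missing entry is 55 − 34 = 21.

p = 21, c = -11, b = 47, y = 9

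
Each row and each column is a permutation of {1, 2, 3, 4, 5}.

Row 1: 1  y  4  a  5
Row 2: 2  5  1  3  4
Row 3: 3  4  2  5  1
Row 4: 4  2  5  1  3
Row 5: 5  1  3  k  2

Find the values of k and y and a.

k = 4, y = 3, a = 2

At (row 1, col 2): column 2 already has {1, 2, 4, 5}, so the value is 3.
At (row 1, col 4): row 1 already has {1, 3, 4, 5}, so the value is 2.
For row 5, column 4: row 5 already has {1, 2, 3, 5}; that leaves 4.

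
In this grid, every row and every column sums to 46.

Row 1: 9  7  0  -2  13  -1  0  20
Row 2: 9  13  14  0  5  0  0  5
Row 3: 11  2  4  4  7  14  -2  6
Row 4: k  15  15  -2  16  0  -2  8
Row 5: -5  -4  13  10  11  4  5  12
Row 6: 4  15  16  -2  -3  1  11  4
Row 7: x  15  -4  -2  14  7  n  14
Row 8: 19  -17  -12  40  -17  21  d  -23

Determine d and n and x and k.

d = 35, n = -1, x = 3, k = -4

The known cells in row 8 total 11, leaving 46 − 11 = 35 for the blank.
The known cells in column 7 total 47, leaving 46 − 47 = -1 for the blank.
The known cells in row 4 total 50, leaving 46 − 50 = -4 for the blank.
The known cells in row 7 total 43, leaving 46 − 43 = 3 for the blank.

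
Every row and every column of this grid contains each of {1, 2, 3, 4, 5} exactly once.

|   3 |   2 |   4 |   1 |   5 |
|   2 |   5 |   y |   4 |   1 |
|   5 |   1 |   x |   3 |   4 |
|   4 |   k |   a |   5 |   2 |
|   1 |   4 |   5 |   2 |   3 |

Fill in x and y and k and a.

x = 2, y = 3, k = 3, a = 1

At (row 4, col 2): column 2 already has {1, 2, 4, 5}, so the value is 3.
At (row 4, col 3): row 4 already has {2, 3, 4, 5}, so the value is 1.
Cell (2,3): row 2 already has {1, 2, 4, 5} → 3.
At (row 3, col 3): row 3 already has {1, 3, 4, 5}, so the value is 2.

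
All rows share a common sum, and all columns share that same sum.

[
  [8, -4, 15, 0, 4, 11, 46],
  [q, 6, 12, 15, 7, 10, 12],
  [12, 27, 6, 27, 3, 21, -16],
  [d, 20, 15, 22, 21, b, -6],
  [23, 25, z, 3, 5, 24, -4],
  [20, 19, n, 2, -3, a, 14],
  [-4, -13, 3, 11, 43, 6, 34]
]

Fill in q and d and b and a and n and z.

Rows 1 and 3 both sum to 80, so that's the common total.
Row 5 has 23 + 25 + 3 + 5 + 24 − 4 = 76; the blank must be 80 − 76 = 4.
Row 2 has 6 + 12 + 15 + 7 + 10 + 12 = 62; the blank must be 80 − 62 = 18.
Column 1 has 8 + 18 + 12 + 23 + 20 − 4 = 77; the blank must be 80 − 77 = 3.
Row 4 has 3 + 20 + 15 + 22 + 21 − 6 = 75; the blank must be 80 − 75 = 5.
Column 6 has 11 + 10 + 21 + 5 + 24 + 6 = 77; the blank must be 80 − 77 = 3.
Row 6 has 20 + 19 + 2 − 3 + 3 + 14 = 55; the blank must be 80 − 55 = 25.

q = 18, d = 3, b = 5, a = 3, n = 25, z = 4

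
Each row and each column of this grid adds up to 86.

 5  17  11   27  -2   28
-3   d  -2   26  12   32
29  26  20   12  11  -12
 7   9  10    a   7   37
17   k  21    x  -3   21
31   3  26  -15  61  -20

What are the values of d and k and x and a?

The known cells in row 2 total 65, leaving 86 − 65 = 21 for the blank.
The known cells in row 4 total 70, leaving 86 − 70 = 16 for the blank.
The known cells in column 2 total 76, leaving 86 − 76 = 10 for the blank.
The known cells in row 5 total 66, leaving 86 − 66 = 20 for the blank.

d = 21, k = 10, x = 20, a = 16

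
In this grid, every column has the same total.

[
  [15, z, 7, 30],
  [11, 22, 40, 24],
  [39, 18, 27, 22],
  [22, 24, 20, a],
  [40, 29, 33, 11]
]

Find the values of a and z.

a = 40, z = 34

Column 1 sums to 127 and so does column 3; that's the common total.
In column 4 the known cells total 87, leaving 127 − 87 = 40.
In column 2 the known cells total 93, leaving 127 − 93 = 34.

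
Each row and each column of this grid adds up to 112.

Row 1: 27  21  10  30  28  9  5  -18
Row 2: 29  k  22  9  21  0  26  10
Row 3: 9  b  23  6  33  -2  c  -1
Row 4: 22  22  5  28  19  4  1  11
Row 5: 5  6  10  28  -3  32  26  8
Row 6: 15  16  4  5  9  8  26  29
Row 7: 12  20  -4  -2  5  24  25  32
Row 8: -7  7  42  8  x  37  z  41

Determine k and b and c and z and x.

k = -5, b = 25, c = 19, z = -16, x = 0

The known cells in column 5 total 112, leaving 112 − 112 = 0 for the blank.
The known cells in row 2 total 117, leaving 112 − 117 = -5 for the blank.
The known cells in column 2 total 87, leaving 112 − 87 = 25 for the blank.
The known cells in row 8 total 128, leaving 112 − 128 = -16 for the blank.
The known cells in row 3 total 93, leaving 112 − 93 = 19 for the blank.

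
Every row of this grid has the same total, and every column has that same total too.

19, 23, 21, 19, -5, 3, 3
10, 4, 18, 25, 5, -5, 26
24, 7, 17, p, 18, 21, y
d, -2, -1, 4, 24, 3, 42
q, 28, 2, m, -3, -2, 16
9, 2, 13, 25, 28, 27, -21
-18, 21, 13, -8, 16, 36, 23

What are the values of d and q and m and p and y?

d = 13, q = 26, m = 16, p = 2, y = -6

Rows 1 and 2 both sum to 83, so that's the common total.
Row 4 has -2 − 1 + 4 + 24 + 3 + 42 = 70; the blank must be 83 − 70 = 13.
Column 1 has 19 + 10 + 24 + 13 + 9 − 18 = 57; the blank must be 83 − 57 = 26.
Row 5 has 26 + 28 + 2 − 3 − 2 + 16 = 67; the blank must be 83 − 67 = 16.
Column 4 has 19 + 25 + 4 + 16 + 25 − 8 = 81; the blank must be 83 − 81 = 2.
Row 3 has 24 + 7 + 17 + 2 + 18 + 21 = 89; the blank must be 83 − 89 = -6.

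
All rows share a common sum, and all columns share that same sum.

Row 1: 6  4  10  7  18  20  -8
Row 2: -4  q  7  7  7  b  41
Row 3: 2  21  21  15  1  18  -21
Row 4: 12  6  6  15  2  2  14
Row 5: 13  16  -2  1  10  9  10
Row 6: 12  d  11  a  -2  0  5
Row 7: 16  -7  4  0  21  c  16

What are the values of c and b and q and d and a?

Rows 1 and 3 both sum to 57, so that's the common total.
Row 7 has 16 − 7 + 4 + 0 + 21 + 16 = 50; the blank must be 57 − 50 = 7.
Column 6 has 20 + 18 + 2 + 9 + 0 + 7 = 56; the blank must be 57 − 56 = 1.
Row 2 has -4 + 7 + 7 + 7 + 1 + 41 = 59; the blank must be 57 − 59 = -2.
Column 2 has 4 − 2 + 21 + 6 + 16 − 7 = 38; the blank must be 57 − 38 = 19.
Row 6 has 12 + 19 + 11 − 2 + 0 + 5 = 45; the blank must be 57 − 45 = 12.

c = 7, b = 1, q = -2, d = 19, a = 12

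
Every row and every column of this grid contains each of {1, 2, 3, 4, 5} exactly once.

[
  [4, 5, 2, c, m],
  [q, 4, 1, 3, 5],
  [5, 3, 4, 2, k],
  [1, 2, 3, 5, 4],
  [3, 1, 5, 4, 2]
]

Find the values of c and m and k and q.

At (row 2, col 1): row 2 already has {1, 3, 4, 5}, so the value is 2.
Cell (3,5): row 3 already has {2, 3, 4, 5} → 1.
For row 1, column 4: column 4 already has {2, 3, 4, 5}; that leaves 1.
For row 1, column 5: row 1 already has {1, 2, 4, 5}; that leaves 3.

c = 1, m = 3, k = 1, q = 2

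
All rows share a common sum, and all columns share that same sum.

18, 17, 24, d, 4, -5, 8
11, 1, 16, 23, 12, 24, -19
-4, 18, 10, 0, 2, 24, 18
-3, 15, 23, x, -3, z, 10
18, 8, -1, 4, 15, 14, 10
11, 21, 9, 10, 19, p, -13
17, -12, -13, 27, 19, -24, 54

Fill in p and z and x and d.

p = 11, z = 24, x = 2, d = 2

Rows 2 and 3 both sum to 68, so that's the common total.
Row 6 has 11 + 21 + 9 + 10 + 19 − 13 = 57; the blank must be 68 − 57 = 11.
Column 6 has -5 + 24 + 24 + 14 + 11 − 24 = 44; the blank must be 68 − 44 = 24.
Row 4 has -3 + 15 + 23 − 3 + 24 + 10 = 66; the blank must be 68 − 66 = 2.
Row 1 has 18 + 17 + 24 + 4 − 5 + 8 = 66; the blank must be 68 − 66 = 2.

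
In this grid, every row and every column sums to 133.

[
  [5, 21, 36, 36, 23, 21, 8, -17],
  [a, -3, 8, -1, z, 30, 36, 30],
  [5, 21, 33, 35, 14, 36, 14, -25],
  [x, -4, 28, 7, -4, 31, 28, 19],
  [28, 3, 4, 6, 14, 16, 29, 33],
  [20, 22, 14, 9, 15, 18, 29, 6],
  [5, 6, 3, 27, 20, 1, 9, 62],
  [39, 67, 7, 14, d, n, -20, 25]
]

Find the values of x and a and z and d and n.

x = 28, a = 3, z = 30, d = 21, n = -20

Row 4: -4 + 28 + 7 − 4 + 31 + 28 + 19 = 105, so its missing entry is 133 − 105 = 28.
Column 1: 5 + 5 + 28 + 28 + 20 + 5 + 39 = 130, so its missing entry is 133 − 130 = 3.
Row 2: 3 − 3 + 8 − 1 + 30 + 36 + 30 = 103, so its missing entry is 133 − 103 = 30.
Column 5: 23 + 30 + 14 − 4 + 14 + 15 + 20 = 112, so its missing entry is 133 − 112 = 21.
Row 8: 39 + 67 + 7 + 14 + 21 − 20 + 25 = 153, so its missing entry is 133 − 153 = -20.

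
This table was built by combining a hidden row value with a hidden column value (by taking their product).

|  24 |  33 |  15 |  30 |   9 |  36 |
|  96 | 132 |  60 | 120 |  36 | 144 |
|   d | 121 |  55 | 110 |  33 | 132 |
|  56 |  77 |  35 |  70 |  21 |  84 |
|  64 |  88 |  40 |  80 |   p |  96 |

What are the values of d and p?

d = 88, p = 24

Each row is a constant multiple of every other row — this is a multiplication table with the headers hidden.
Row 3 is 110/30 = 11/3 times row 1, so its entry in column 1 is 24 × 11/3 = 88.
Row 5 is 80/30 = 8/3 times row 1, so its entry in column 5 is 9 × 8/3 = 24.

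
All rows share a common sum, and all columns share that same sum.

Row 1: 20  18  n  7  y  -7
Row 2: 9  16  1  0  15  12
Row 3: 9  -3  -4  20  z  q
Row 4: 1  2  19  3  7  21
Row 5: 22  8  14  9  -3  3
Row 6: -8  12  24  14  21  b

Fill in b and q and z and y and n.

Rows 2 and 4 both sum to 53, so that's the common total.
Row 6: -8 + 12 + 24 + 14 + 21 = 63, so its missing entry is 53 − 63 = -10.
Column 3: 1 − 4 + 19 + 14 + 24 = 54, so its missing entry is 53 − 54 = -1.
Row 1: 20 + 18 − 1 + 7 − 7 = 37, so its missing entry is 53 − 37 = 16.
Column 5: 16 + 15 + 7 − 3 + 21 = 56, so its missing entry is 53 − 56 = -3.
Row 3: 9 − 3 − 4 + 20 − 3 = 19, so its missing entry is 53 − 19 = 34.

b = -10, q = 34, z = -3, y = 16, n = -1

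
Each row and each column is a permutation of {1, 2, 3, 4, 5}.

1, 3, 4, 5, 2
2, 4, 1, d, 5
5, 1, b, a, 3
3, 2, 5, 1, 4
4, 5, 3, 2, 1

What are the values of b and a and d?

b = 2, a = 4, d = 3

For row 2, column 4: row 2 already has {1, 2, 4, 5}; that leaves 3.
Cell (3,4): column 4 already has {1, 2, 3, 5} → 4.
For row 3, column 3: row 3 already has {1, 3, 4, 5}; that leaves 2.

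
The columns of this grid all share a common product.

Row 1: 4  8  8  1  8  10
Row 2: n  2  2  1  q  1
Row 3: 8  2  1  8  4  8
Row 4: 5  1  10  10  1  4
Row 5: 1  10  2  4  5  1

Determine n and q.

Columns 3 and 4 each multiply to 320, so every column has product 320.
Column 1: 4×8×5×1 = 160, so the missing entry is 320 ÷ 160 = 2.
Column 5: 8×4×1×5 = 160, so the missing entry is 320 ÷ 160 = 2.

n = 2, q = 2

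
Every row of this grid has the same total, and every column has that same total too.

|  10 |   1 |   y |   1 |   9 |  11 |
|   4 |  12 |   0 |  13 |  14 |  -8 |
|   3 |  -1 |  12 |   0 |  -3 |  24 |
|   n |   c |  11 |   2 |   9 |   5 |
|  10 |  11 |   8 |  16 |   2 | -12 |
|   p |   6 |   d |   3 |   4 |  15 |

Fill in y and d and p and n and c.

Rows 2 and 3 both sum to 35, so that's the common total.
Column 2 has 1 + 12 − 1 + 11 + 6 = 29; the blank must be 35 − 29 = 6.
Row 4 has 6 + 11 + 2 + 9 + 5 = 33; the blank must be 35 − 33 = 2.
Row 1 has 10 + 1 + 1 + 9 + 11 = 32; the blank must be 35 − 32 = 3.
Column 1 has 10 + 4 + 3 + 2 + 10 = 29; the blank must be 35 − 29 = 6.
Row 6 has 6 + 6 + 3 + 4 + 15 = 34; the blank must be 35 − 34 = 1.

y = 3, d = 1, p = 6, n = 2, c = 6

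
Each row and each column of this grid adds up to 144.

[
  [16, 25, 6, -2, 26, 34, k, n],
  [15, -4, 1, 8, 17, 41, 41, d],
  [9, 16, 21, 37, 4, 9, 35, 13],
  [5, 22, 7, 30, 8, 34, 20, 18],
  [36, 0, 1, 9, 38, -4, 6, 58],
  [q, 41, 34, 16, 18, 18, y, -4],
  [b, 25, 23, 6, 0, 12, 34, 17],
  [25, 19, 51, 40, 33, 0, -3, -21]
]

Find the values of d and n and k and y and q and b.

d = 25, n = 38, k = 1, y = 10, q = 11, b = 27

Row 2: 15 − 4 + 1 + 8 + 17 + 41 + 41 = 119, so its missing entry is 144 − 119 = 25.
Column 8: 25 + 13 + 18 + 58 − 4 + 17 − 21 = 106, so its missing entry is 144 − 106 = 38.
Row 1: 16 + 25 + 6 − 2 + 26 + 34 + 38 = 143, so its missing entry is 144 − 143 = 1.
Column 7: 1 + 41 + 35 + 20 + 6 + 34 − 3 = 134, so its missing entry is 144 − 134 = 10.
Row 6: 41 + 34 + 16 + 18 + 18 + 10 − 4 = 133, so its missing entry is 144 − 133 = 11.
Row 7: 25 + 23 + 6 + 0 + 12 + 34 + 17 = 117, so its missing entry is 144 − 117 = 27.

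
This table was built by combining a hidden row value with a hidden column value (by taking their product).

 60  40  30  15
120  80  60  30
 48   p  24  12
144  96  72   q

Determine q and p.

q = 36, p = 32

Each row is a constant multiple of every other row — this is a multiplication table with the headers hidden.
Row 4 is 144/60 = 12/5 times row 1, so its entry in column 4 is 15 × 12/5 = 36.
Row 3 is 48/60 = 4/5 times row 1, so its entry in column 2 is 40 × 4/5 = 32.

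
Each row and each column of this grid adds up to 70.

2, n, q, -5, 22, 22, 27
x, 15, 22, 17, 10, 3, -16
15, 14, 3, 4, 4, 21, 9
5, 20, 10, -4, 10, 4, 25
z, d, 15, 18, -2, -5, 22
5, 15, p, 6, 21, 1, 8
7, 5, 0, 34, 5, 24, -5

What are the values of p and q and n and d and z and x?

p = 14, q = 6, n = -4, d = 5, z = 17, x = 19

Row 2 has 15 + 22 + 17 + 10 + 3 − 16 = 51; the blank must be 70 − 51 = 19.
Column 1 has 2 + 19 + 15 + 5 + 5 + 7 = 53; the blank must be 70 − 53 = 17.
Row 5 has 17 + 15 + 18 − 2 − 5 + 22 = 65; the blank must be 70 − 65 = 5.
Column 2 has 15 + 14 + 20 + 5 + 15 + 5 = 74; the blank must be 70 − 74 = -4.
Row 1 has 2 − 4 − 5 + 22 + 22 + 27 = 64; the blank must be 70 − 64 = 6.
Row 6 has 5 + 15 + 6 + 21 + 1 + 8 = 56; the blank must be 70 − 56 = 14.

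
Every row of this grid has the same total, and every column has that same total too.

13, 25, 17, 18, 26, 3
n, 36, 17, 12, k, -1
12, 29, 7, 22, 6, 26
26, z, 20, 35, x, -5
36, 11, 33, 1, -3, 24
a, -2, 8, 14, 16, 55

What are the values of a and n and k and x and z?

Rows 1 and 3 both sum to 102, so that's the common total.
Column 2 has 25 + 36 + 29 + 11 − 2 = 99; the blank must be 102 − 99 = 3.
Row 4 has 26 + 3 + 20 + 35 − 5 = 79; the blank must be 102 − 79 = 23.
Column 5 has 26 + 6 + 23 − 3 + 16 = 68; the blank must be 102 − 68 = 34.
Row 6 has -2 + 8 + 14 + 16 + 55 = 91; the blank must be 102 − 91 = 11.
Row 2 has 36 + 17 + 12 + 34 − 1 = 98; the blank must be 102 − 98 = 4.

a = 11, n = 4, k = 34, x = 23, z = 3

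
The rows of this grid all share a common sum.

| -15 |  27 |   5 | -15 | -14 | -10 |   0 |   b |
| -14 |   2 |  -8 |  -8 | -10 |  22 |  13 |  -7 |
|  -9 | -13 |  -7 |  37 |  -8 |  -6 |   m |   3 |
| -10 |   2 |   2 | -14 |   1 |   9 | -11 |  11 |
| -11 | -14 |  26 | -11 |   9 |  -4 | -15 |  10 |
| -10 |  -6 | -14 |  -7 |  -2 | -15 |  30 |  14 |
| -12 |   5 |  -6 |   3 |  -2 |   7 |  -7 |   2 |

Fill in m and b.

The complete rows each total -10.
Row 3 is missing -10 − (-3) = -7 (since -9 − 13 − 7 + 37 − 8 − 6 + 3 = -3).
Row 1 is missing -10 − (-22) = 12 (since -15 + 27 + 5 − 15 − 14 − 10 + 0 = -22).

m = -7, b = 12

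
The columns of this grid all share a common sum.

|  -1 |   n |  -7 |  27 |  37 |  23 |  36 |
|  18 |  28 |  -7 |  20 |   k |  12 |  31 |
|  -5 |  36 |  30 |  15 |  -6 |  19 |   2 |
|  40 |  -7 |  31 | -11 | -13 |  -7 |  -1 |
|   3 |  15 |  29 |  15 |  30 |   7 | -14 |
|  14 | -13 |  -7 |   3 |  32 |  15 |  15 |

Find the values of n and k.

Column 4 sums to 69 and so does column 7; that's the common total.
In column 2 the known cells total 59, leaving 69 − 59 = 10.
In column 5 the known cells total 80, leaving 69 − 80 = -11.

n = 10, k = -11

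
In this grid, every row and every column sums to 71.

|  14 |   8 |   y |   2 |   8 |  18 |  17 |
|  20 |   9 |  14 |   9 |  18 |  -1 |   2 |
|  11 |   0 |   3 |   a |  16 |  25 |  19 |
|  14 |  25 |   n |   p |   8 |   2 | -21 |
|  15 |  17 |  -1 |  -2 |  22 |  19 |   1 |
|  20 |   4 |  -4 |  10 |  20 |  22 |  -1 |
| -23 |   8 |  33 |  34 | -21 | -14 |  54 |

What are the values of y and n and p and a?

Row 3: 11 + 0 + 3 + 16 + 25 + 19 = 74, so its missing entry is 71 − 74 = -3.
Row 1: 14 + 8 + 2 + 8 + 18 + 17 = 67, so its missing entry is 71 − 67 = 4.
Column 4: 2 + 9 − 3 − 2 + 10 + 34 = 50, so its missing entry is 71 − 50 = 21.
Row 4: 14 + 25 + 21 + 8 + 2 − 21 = 49, so its missing entry is 71 − 49 = 22.

y = 4, n = 22, p = 21, a = -3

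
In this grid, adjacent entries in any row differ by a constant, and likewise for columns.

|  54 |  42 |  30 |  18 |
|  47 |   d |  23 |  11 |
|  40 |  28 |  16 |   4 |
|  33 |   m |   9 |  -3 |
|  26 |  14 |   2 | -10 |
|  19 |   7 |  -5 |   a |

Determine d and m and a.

Along each row the entries change by -12 per step; down each column they change by -7.
Row 2: from 47 at column 1, stepping by -12 to column 2 gives 35.
Row 4: from 33 at column 1, stepping by -12 to column 2 gives 21.
Row 6: from 19 at column 1, stepping by -12 to column 4 gives -17.

d = 35, m = 21, a = -17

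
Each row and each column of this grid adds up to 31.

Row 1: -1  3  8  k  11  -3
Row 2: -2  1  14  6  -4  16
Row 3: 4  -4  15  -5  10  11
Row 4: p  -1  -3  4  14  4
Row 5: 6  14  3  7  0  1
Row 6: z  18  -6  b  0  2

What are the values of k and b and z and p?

k = 13, b = 6, z = 11, p = 13

Row 1 has -1 + 3 + 8 + 11 − 3 = 18; the blank must be 31 − 18 = 13.
Column 4 has 13 + 6 − 5 + 4 + 7 = 25; the blank must be 31 − 25 = 6.
Row 6 has 18 − 6 + 6 + 0 + 2 = 20; the blank must be 31 − 20 = 11.
Row 4 has -1 − 3 + 4 + 14 + 4 = 18; the blank must be 31 − 18 = 13.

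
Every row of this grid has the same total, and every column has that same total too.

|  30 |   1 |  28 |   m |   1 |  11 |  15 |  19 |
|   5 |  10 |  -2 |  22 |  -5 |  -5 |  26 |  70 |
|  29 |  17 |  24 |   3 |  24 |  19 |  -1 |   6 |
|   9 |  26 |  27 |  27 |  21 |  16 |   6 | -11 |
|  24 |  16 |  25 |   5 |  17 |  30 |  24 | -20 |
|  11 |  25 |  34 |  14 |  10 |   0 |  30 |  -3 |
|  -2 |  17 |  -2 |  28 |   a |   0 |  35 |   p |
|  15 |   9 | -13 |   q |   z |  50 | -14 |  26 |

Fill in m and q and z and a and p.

Rows 2 and 3 both sum to 121, so that's the common total.
The known cells in row 1 total 105, leaving 121 − 105 = 16 for the blank.
The known cells in column 4 total 115, leaving 121 − 115 = 6 for the blank.
The known cells in row 8 total 79, leaving 121 − 79 = 42 for the blank.
The known cells in column 5 total 110, leaving 121 − 110 = 11 for the blank.
The known cells in row 7 total 87, leaving 121 − 87 = 34 for the blank.

m = 16, q = 6, z = 42, a = 11, p = 34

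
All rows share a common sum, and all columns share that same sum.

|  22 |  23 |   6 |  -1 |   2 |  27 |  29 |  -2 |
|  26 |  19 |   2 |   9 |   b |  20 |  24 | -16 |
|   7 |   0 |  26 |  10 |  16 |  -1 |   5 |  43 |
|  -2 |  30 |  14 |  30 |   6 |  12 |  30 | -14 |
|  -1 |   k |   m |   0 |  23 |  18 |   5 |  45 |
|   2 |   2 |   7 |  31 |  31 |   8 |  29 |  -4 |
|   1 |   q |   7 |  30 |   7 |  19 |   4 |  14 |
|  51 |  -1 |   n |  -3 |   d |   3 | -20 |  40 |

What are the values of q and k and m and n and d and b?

Rows 1 and 3 both sum to 106, so that's the common total.
Row 7: 1 + 7 + 30 + 7 + 19 + 4 + 14 = 82, so its missing entry is 106 − 82 = 24.
Row 2: 26 + 19 + 2 + 9 + 20 + 24 − 16 = 84, so its missing entry is 106 − 84 = 22.
Column 5: 2 + 22 + 16 + 6 + 23 + 31 + 7 = 107, so its missing entry is 106 − 107 = -1.
Row 8: 51 − 1 − 3 − 1 + 3 − 20 + 40 = 69, so its missing entry is 106 − 69 = 37.
Column 3: 6 + 2 + 26 + 14 + 7 + 7 + 37 = 99, so its missing entry is 106 − 99 = 7.
Row 5: -1 + 7 + 0 + 23 + 18 + 5 + 45 = 97, so its missing entry is 106 − 97 = 9.

q = 24, k = 9, m = 7, n = 37, d = -1, b = 22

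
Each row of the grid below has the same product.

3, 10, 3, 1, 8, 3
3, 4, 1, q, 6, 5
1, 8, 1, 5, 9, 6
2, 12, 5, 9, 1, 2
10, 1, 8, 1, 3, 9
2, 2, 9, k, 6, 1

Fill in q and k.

q = 6, k = 10

Rows 3 and 5 each multiply to 2160, so every row has product 2160.
Row 2: 3×4×1×6×5 = 360, so the missing entry is 2160 ÷ 360 = 6.
Row 6: 2×2×9×6×1 = 216, so the missing entry is 2160 ÷ 216 = 10.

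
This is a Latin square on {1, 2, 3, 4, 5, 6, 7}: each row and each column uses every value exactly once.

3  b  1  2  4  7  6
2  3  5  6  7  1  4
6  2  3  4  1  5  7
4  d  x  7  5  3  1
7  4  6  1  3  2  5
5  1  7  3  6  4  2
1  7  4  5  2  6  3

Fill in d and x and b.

d = 6, x = 2, b = 5

Cell (4,3): column 3 already has {1, 3, 4, 5, 6, 7} → 2.
Cell (4,2): row 4 already has {1, 2, 3, 4, 5, 7} → 6.
Cell (1,2): row 1 already has {1, 2, 3, 4, 6, 7} → 5.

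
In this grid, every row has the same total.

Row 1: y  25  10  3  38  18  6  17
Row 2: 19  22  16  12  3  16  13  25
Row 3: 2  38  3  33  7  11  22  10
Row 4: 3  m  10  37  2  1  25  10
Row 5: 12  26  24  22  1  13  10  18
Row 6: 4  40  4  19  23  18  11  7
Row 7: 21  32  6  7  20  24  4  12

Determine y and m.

Row 2 sums to 126 and so does row 6; that's the common total.
In row 1 the known cells total 117, leaving 126 − 117 = 9.
In row 4 the known cells total 88, leaving 126 − 88 = 38.

y = 9, m = 38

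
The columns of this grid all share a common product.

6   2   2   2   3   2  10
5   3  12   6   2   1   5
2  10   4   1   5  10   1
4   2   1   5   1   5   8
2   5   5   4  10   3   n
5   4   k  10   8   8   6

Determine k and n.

Columns 2 and 4 each multiply to 2400, so every column has product 2400.
Column 3: 2×12×4×1×5 = 480, so the missing entry is 2400 ÷ 480 = 5.
Column 7: 10×5×1×8×6 = 2400, so the missing entry is 2400 ÷ 2400 = 1.

k = 5, n = 1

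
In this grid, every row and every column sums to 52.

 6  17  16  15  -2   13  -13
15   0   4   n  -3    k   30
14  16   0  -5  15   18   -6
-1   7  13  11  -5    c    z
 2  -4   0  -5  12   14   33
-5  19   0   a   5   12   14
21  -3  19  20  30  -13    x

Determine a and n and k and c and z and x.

Row 7: 21 − 3 + 19 + 20 + 30 − 13 = 74, so its missing entry is 52 − 74 = -22.
Column 7: -13 + 30 − 6 + 33 + 14 − 22 = 36, so its missing entry is 52 − 36 = 16.
Row 6: -5 + 19 + 0 + 5 + 12 + 14 = 45, so its missing entry is 52 − 45 = 7.
Column 4: 15 − 5 + 11 − 5 + 7 + 20 = 43, so its missing entry is 52 − 43 = 9.
Row 2: 15 + 0 + 4 + 9 − 3 + 30 = 55, so its missing entry is 52 − 55 = -3.
Row 4: -1 + 7 + 13 + 11 − 5 + 16 = 41, so its missing entry is 52 − 41 = 11.

a = 7, n = 9, k = -3, c = 11, z = 16, x = -22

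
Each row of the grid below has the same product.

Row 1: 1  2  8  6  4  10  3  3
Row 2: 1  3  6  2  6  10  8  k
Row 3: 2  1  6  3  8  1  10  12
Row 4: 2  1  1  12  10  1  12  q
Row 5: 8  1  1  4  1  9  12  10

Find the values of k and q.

Rows 1 and 3 each multiply to 34560, so every row has product 34560.
Row 2: 1×3×6×2×6×10×8 = 17280, so the missing entry is 34560 ÷ 17280 = 2.
Row 4: 2×1×1×12×10×1×12 = 2880, so the missing entry is 34560 ÷ 2880 = 12.

k = 2, q = 12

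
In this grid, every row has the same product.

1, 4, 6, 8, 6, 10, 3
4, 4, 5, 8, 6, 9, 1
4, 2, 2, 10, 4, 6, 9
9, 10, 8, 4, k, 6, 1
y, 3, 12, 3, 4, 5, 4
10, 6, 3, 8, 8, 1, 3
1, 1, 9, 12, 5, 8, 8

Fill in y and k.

Rows 1 and 6 each multiply to 34560, so every row has product 34560.
Row 5: 3×12×3×4×5×4 = 8640, so the missing entry is 34560 ÷ 8640 = 4.
Row 4: 9×10×8×4×6×1 = 17280, so the missing entry is 34560 ÷ 17280 = 2.

y = 4, k = 2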